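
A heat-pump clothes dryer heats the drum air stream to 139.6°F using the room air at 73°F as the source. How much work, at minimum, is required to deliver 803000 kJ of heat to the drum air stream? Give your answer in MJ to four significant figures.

89.24 MJ

In absolute terms T_C = 295.93 K and T_H = 332.93 K, so ΔT = 37.00 K.
The reversible limit is COP_HP = T_H/ΔT = 8.998, so W_min = Q_H/COP = Q_H·ΔT/T_H.
W_min = 803000 × 37.00/332.93 = 89240 kJ = 89.24 MJ.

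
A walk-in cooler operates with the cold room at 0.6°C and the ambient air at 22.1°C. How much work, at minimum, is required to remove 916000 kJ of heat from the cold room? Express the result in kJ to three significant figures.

71900 kJ

In absolute terms T_C = 273.75 K and T_H = 295.25 K, so ΔT = 21.50 K.
The reversible limit is COP_R = T_C/ΔT = 12.73, so W_min = Q_C/COP = Q_C·ΔT/T_C.
W_min = 916000 × 21.50/273.75 = 71940 kJ.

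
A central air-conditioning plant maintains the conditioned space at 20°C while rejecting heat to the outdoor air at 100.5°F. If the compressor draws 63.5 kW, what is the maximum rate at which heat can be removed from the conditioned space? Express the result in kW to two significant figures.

1000 kW

In absolute terms T_C = 293.15 K and T_H = 311.21 K, so ΔT = 18.06 K.
COP_Carnot = T_C/ΔT = 293.15/18.06 = 16.24.
Q̇_max = COP_Carnot × Ẇ = 16.24 × 63.50 kW = 1031 kW.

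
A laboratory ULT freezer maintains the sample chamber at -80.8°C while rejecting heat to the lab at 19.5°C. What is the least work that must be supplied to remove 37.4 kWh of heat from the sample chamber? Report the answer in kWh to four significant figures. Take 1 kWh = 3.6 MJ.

In absolute terms T_C = 192.35 K and T_H = 292.65 K, so ΔT = 100.3 K.
The reversible limit is COP_R = T_C/ΔT = 1.918, so W_min = Q_C/COP = Q_C·ΔT/T_C.
W_min = 37.40 × 100.3/192.35 = 19.50 kWh.

19.50 kWh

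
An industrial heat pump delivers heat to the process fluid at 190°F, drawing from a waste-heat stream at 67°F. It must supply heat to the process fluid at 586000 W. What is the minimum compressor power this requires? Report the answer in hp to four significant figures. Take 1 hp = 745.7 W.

148.8 hp

In absolute terms T_C = 292.59 K and T_H = 360.93 K, so ΔT = 68.33 K.
COP_Carnot = T_H/ΔT = 360.93/68.33 = 5.282.
Ẇ_min = Q̇/COP_Carnot = 586000/5.282 = 110900 W = 148.8 hp.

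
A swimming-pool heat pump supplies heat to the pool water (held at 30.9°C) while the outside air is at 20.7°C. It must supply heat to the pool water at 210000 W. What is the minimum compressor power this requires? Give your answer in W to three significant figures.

7040 W

In absolute terms T_C = 293.85 K and T_H = 304.05 K, so ΔT = 10.20 K.
COP_Carnot = T_H/ΔT = 304.05/10.20 = 29.81.
Ẇ_min = Q̇/COP_Carnot = 210000/29.81 = 7045 W.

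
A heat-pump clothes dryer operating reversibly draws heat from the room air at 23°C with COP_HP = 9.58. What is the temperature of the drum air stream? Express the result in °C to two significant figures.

COP_HP = T_H/(T_H − T_C) rearranges to T_H = COP·T_C/(COP − 1).
With T_C = 296.15 K, T_H = 9.58 × 296.15/8.580 = 330.67 K.
Converting, 330.67 K = 57.52°C.

58 °C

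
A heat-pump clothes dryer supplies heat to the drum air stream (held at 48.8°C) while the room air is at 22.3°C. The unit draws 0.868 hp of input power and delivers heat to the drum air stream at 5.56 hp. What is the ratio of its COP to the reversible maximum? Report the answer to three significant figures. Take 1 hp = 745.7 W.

COP_actual = Q̇_H/Ẇ = 5.560/0.8680 = 6.406.
In absolute terms T_C = 295.45 K and T_H = 321.95 K, so ΔT = 26.50 K.
COP_Carnot = T_H/ΔT = 321.95/26.50 = 12.15.
η_II = COP_actual/COP_Carnot = 6.406/12.15 = 0.5272.

0.527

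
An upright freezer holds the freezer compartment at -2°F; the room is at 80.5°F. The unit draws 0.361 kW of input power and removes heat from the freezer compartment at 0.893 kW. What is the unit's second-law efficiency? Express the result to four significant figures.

COP_actual = Q̇_C/Ẇ = 0.8930/0.3610 = 2.474.
In absolute terms T_C = 254.26 K and T_H = 300.09 K, so ΔT = 45.83 K.
COP_Carnot = T_C/ΔT = 254.26/45.83 = 5.548.
η_II = COP_actual/COP_Carnot = 2.474/5.548 = 0.4459.

0.4459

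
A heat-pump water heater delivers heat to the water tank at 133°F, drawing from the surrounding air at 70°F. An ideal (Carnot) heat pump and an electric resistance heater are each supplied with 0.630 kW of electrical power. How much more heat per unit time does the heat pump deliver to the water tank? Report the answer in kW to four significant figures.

In absolute terms T_C = 294.26 K and T_H = 329.26 K, so ΔT = 35.00 K.
COP_Carnot = T_H/ΔT = 329.26/35.00 = 9.407.
The heat pump delivers Q̇_H = COP × Ẇ = 5.927 kW; the resistance heater delivers Ẇ = 0.6300 kW.
Extra = (COP − 1)·Ẇ = 5.297 kW.

5.297 kW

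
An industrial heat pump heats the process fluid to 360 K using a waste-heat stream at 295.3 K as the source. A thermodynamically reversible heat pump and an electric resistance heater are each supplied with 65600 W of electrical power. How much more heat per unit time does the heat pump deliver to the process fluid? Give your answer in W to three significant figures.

The reservoir spacing is ΔT = 360 − 295.3 = 64.70 K.
COP_Carnot = T_H/ΔT = 360.00/64.70 = 5.564.
The heat pump delivers Q̇_H = COP × Ẇ = 365000 W; the resistance heater delivers Ẇ = 65600 W.
Extra = (COP − 1)·Ẇ = 299400 W.

299000 W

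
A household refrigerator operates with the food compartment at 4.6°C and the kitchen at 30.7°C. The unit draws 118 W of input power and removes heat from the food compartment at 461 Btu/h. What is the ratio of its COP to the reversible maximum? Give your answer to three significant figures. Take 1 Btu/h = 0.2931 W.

Converting, Q̇_C = 461.0 Btu/h = 135.1 W, so COP_actual = Q̇_C/Ẇ = 135.1/118.0 = 1.145.
In absolute terms T_C = 277.75 K and T_H = 303.85 K, so ΔT = 26.10 K.
COP_Carnot = T_C/ΔT = 277.75/26.10 = 10.64.
η_II = COP_actual/COP_Carnot = 1.145/10.64 = 0.1076.

0.108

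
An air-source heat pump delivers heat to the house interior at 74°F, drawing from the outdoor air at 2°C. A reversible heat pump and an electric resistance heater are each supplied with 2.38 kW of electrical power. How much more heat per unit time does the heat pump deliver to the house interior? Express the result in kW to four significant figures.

30.70 kW

In absolute terms T_C = 275.15 K and T_H = 296.48 K, so ΔT = 21.33 K.
COP_Carnot = T_H/ΔT = 296.48/21.33 = 13.90.
The heat pump delivers Q̇_H = COP × Ẇ = 33.08 kW; the resistance heater delivers Ẇ = 2.380 kW.
Extra = (COP − 1)·Ẇ = 30.70 kW.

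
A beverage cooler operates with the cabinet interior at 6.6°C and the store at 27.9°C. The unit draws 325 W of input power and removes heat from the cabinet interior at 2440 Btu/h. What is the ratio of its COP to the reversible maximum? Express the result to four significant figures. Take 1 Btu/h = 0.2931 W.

Converting, Q̇_C = 2440 Btu/h = 715.2 W, so COP_actual = Q̇_C/Ẇ = 715.2/325.0 = 2.201.
In absolute terms T_C = 279.75 K and T_H = 301.05 K, so ΔT = 21.30 K.
COP_Carnot = T_C/ΔT = 279.75/21.30 = 13.13.
η_II = COP_actual/COP_Carnot = 2.201/13.13 = 0.1675.

0.1675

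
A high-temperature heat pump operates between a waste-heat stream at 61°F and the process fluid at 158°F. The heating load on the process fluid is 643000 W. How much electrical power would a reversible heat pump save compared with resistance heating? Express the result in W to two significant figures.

540000 W

In absolute terms T_C = 289.26 K and T_H = 343.15 K, so ΔT = 53.89 K.
COP_Carnot = T_H/ΔT = 343.15/53.89 = 6.368.
Resistance heating needs Ẇ_res = Q̇_H = 643000 W; the reversible heat pump needs only Ẇ_hp = Q̇_H/COP = 101000 W.
Saving = 643000 − 101000 = 542000 W.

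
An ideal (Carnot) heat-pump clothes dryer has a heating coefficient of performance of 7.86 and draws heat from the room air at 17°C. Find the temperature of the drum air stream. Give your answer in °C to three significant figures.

59.3 °C

COP_HP = T_H/(T_H − T_C) rearranges to T_H = COP·T_C/(COP − 1).
With T_C = 290.15 K, T_H = 7.86 × 290.15/6.860 = 332.45 K.
Converting, 332.45 K = 59.30°C.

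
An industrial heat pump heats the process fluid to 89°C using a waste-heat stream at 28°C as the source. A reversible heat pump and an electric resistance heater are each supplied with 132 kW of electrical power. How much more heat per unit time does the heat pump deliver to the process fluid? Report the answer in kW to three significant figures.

652 kW

In absolute terms T_C = 301.15 K and T_H = 362.15 K, so ΔT = 61.00 K.
COP_Carnot = T_H/ΔT = 362.15/61.00 = 5.937.
The heat pump delivers Q̇_H = COP × Ẇ = 783.7 kW; the resistance heater delivers Ẇ = 132.0 kW.
Extra = (COP − 1)·Ẇ = 651.7 kW.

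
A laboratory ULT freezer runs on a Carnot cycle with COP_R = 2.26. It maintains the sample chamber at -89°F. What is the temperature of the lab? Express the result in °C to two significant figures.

24 °C

COP_R = T_C/(T_H − T_C) gives T_H − T_C = T_C/COP.
With T_C = 205.93 K, T_H = 205.93 × (1 + 1/2.26) = 297.05 K.
Converting, 297.05 K = 23.90°C.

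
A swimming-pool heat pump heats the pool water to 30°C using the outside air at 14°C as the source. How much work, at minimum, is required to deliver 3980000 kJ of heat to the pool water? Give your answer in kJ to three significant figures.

210000 kJ

In absolute terms T_C = 287.15 K and T_H = 303.15 K, so ΔT = 16.00 K.
The reversible limit is COP_HP = T_H/ΔT = 18.95, so W_min = Q_H/COP = Q_H·ΔT/T_H.
W_min = 3980000 × 16.00/303.15 = 210100 kJ.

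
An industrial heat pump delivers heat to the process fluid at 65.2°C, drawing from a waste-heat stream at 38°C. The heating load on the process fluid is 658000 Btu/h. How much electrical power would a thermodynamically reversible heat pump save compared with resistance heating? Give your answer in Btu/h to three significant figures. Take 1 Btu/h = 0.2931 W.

605000 Btu/h

In absolute terms T_C = 311.15 K and T_H = 338.35 K, so ΔT = 27.20 K.
COP_Carnot = T_H/ΔT = 338.35/27.20 = 12.44.
Resistance heating needs Ẇ_res = Q̇_H = 658000 Btu/h; the reversible heat pump needs only Ẇ_hp = Q̇_H/COP = 52900 Btu/h.
Saving = 658000 − 52900 = 605100 Btu/h.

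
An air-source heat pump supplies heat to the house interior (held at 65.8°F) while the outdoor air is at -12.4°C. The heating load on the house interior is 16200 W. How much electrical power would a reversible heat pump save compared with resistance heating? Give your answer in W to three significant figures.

In absolute terms T_C = 260.75 K and T_H = 291.93 K, so ΔT = 31.18 K.
COP_Carnot = T_H/ΔT = 291.93/31.18 = 9.363.
Resistance heating needs Ẇ_res = Q̇_H = 16200 W; the reversible heat pump needs only Ẇ_hp = Q̇_H/COP = 1730 W.
Saving = 16200 − 1730 = 14470 W.

14500 W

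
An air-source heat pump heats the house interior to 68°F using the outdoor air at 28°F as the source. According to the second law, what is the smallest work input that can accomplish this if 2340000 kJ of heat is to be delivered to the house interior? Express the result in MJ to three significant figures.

177 MJ

In absolute terms T_C = 270.93 K and T_H = 293.15 K, so ΔT = 22.22 K.
The reversible limit is COP_HP = T_H/ΔT = 13.19, so W_min = Q_H/COP = Q_H·ΔT/T_H.
W_min = 2340000 × 22.22/293.15 = 177400 kJ = 177.4 MJ.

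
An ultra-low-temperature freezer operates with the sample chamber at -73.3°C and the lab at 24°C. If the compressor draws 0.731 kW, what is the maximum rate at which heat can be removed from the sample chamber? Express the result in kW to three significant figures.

In absolute terms T_C = 199.85 K and T_H = 297.15 K, so ΔT = 97.30 K.
COP_Carnot = T_C/ΔT = 199.85/97.30 = 2.054.
Q̇_max = COP_Carnot × Ẇ = 2.054 × 0.7310 kW = 1.501 kW.

1.50 kW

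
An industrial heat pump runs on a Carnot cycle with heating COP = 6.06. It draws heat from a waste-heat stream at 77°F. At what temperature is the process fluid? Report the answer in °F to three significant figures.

183 °F

COP_HP = T_H/(T_H − T_C) rearranges to T_H = COP·T_C/(COP − 1).
With T_C = 298.15 K, T_H = 6.06 × 298.15/5.060 = 357.07 K.
Converting, 357.07 K = 183.06°F.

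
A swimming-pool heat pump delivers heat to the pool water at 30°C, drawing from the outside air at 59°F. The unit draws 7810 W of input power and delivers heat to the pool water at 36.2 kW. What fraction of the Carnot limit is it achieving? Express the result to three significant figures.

Converting, Q̇_H = 36.20 kW = 36200 W, so COP_actual = Q̇_H/Ẇ = 36200/7810 = 4.635.
In absolute terms T_C = 288.15 K and T_H = 303.15 K, so ΔT = 15.00 K.
COP_Carnot = T_H/ΔT = 303.15/15.00 = 20.21.
η_II = COP_actual/COP_Carnot = 4.635/20.21 = 0.2293.

0.229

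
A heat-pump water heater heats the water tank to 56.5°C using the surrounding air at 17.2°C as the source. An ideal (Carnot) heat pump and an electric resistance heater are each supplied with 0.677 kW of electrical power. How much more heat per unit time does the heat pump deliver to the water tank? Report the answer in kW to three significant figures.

5.00 kW

In absolute terms T_C = 290.35 K and T_H = 329.65 K, so ΔT = 39.30 K.
COP_Carnot = T_H/ΔT = 329.65/39.30 = 8.388.
The heat pump delivers Q̇_H = COP × Ẇ = 5.679 kW; the resistance heater delivers Ẇ = 0.6770 kW.
Extra = (COP − 1)·Ẇ = 5.002 kW.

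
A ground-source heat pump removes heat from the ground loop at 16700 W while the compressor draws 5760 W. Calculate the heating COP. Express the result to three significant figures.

3.90

The first law gives Q̇_H = Q̇_C + Ẇ, so the three rates are Q̇_C = 16700, Q̇_H = 22460, Ẇ = 5760 W.
COP_HP = Q̇_H/Ẇ = 22460/5760 = 3.899.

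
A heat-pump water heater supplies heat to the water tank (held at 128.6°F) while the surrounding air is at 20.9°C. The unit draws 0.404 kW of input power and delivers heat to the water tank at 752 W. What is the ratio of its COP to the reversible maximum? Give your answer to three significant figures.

Converting, Q̇_H = 752.0 W = 0.7520 kW, so COP_actual = Q̇_H/Ẇ = 0.7520/0.4040 = 1.861.
In absolute terms T_C = 294.05 K and T_H = 326.82 K, so ΔT = 32.77 K.
COP_Carnot = T_H/ΔT = 326.82/32.77 = 9.974.
η_II = COP_actual/COP_Carnot = 1.861/9.974 = 0.1866.

0.187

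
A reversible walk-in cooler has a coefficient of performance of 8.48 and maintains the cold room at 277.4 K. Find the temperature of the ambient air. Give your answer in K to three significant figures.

310 K

COP_R = T_C/(T_H − T_C) gives T_H − T_C = T_C/COP.
With T_C = 277.40 K, T_H = 277.40 × (1 + 1/8.48) = 310.11 K.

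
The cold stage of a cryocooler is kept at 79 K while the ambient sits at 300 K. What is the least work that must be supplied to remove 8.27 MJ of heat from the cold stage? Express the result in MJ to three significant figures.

The reservoir spacing is ΔT = 300 − 79 = 221.0 K.
The reversible limit is COP_R = T_C/ΔT = 0.3575, so W_min = Q_C/COP = Q_C·ΔT/T_C.
W_min = 8.270 × 221.0/79.00 = 23.14 MJ.

23.1 MJ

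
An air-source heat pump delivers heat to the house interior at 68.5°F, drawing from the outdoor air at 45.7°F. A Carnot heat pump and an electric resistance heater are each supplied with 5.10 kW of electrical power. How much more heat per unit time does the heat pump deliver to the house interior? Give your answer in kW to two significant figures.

110 kW

In absolute terms T_C = 280.76 K and T_H = 293.43 K, so ΔT = 12.67 K.
COP_Carnot = T_H/ΔT = 293.43/12.67 = 23.17.
The heat pump delivers Q̇_H = COP × Ẇ = 118.1 kW; the resistance heater delivers Ẇ = 5.100 kW.
Extra = (COP − 1)·Ẇ = 113.0 kW.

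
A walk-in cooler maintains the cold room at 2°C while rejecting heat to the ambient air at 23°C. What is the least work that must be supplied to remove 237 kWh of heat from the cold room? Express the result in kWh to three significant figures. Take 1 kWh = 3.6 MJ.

18.1 kWh

In absolute terms T_C = 275.15 K and T_H = 296.15 K, so ΔT = 21.00 K.
The reversible limit is COP_R = T_C/ΔT = 13.10, so W_min = Q_C/COP = Q_C·ΔT/T_C.
W_min = 237.0 × 21.00/275.15 = 18.09 kWh.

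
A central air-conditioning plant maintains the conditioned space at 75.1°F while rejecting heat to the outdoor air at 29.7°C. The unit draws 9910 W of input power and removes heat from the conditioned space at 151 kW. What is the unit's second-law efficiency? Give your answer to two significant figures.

Converting, Q̇_C = 151.0 kW = 151000 W, so COP_actual = Q̇_C/Ẇ = 151000/9910 = 15.24.
In absolute terms T_C = 297.09 K and T_H = 302.85 K, so ΔT = 5.756 K.
COP_Carnot = T_C/ΔT = 297.09/5.756 = 51.62.
η_II = COP_actual/COP_Carnot = 15.24/51.62 = 0.2952.

0.30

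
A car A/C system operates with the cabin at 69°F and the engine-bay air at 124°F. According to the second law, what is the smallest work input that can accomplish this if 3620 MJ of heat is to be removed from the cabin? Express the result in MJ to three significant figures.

In absolute terms T_C = 293.71 K and T_H = 324.26 K, so ΔT = 30.56 K.
The reversible limit is COP_R = T_C/ΔT = 9.612, so W_min = Q_C/COP = Q_C·ΔT/T_C.
W_min = 3620 × 30.56/293.71 = 376.6 MJ.

377 MJ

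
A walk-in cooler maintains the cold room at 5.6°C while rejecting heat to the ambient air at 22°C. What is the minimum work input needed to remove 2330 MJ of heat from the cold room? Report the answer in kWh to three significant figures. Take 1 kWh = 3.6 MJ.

38.1 kWh

In absolute terms T_C = 278.75 K and T_H = 295.15 K, so ΔT = 16.40 K.
The reversible limit is COP_R = T_C/ΔT = 17.00, so W_min = Q_C/COP = Q_C·ΔT/T_C.
W_min = 2330 × 16.40/278.75 = 137.1 MJ = 38.08 kWh.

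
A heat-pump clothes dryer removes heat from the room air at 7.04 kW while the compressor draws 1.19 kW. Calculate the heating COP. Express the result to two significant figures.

The first law gives Q̇_H = Q̇_C + Ẇ, so the three rates are Q̇_C = 7.040, Q̇_H = 8.230, Ẇ = 1.190 kW.
COP_HP = Q̇_H/Ẇ = 8.230/1.190 = 6.916.

6.9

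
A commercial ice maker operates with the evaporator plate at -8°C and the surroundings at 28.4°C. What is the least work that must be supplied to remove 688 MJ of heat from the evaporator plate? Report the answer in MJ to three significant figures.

94.4 MJ

In absolute terms T_C = 265.15 K and T_H = 301.55 K, so ΔT = 36.40 K.
The reversible limit is COP_R = T_C/ΔT = 7.284, so W_min = Q_C/COP = Q_C·ΔT/T_C.
W_min = 688.0 × 36.40/265.15 = 94.45 MJ.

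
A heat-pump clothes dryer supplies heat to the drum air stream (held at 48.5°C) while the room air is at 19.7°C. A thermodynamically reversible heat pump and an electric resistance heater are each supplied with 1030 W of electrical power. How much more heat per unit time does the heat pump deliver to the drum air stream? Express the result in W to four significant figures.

10470 W

In absolute terms T_C = 292.85 K and T_H = 321.65 K, so ΔT = 28.80 K.
COP_Carnot = T_H/ΔT = 321.65/28.80 = 11.17.
The heat pump delivers Q̇_H = COP × Ẇ = 11500 W; the resistance heater delivers Ẇ = 1030 W.
Extra = (COP − 1)·Ẇ = 10470 W.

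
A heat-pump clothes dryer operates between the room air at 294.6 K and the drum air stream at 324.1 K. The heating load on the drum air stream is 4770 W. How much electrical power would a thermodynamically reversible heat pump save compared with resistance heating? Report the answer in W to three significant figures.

The reservoir spacing is ΔT = 324.1 − 294.6 = 29.50 K.
COP_Carnot = T_H/ΔT = 324.10/29.50 = 10.99.
Resistance heating needs Ẇ_res = Q̇_H = 4770 W; the reversible heat pump needs only Ẇ_hp = Q̇_H/COP = 434.2 W.
Saving = 4770 − 434.2 = 4336 W.

4340 W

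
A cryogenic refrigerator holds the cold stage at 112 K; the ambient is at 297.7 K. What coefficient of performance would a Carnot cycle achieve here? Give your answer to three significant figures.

0.603

The reservoir spacing is ΔT = 297.7 − 112 = 185.7 K.
For a reversible cycle, COP_Carnot = T_C/ΔT = 112.00/185.7 = 0.6031.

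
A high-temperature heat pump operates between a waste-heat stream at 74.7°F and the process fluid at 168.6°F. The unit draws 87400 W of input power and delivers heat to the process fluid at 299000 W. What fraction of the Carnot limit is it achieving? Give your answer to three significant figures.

COP_actual = Q̇_H/Ẇ = 299000/87400 = 3.421.
In absolute terms T_C = 296.87 K and T_H = 349.04 K, so ΔT = 52.17 K.
COP_Carnot = T_H/ΔT = 349.04/52.17 = 6.691.
η_II = COP_actual/COP_Carnot = 3.421/6.691 = 0.5113.

0.511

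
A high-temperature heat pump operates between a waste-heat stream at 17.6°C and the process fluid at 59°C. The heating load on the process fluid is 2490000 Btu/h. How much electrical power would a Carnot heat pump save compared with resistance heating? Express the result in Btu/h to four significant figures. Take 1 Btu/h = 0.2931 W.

2180000 Btu/h

In absolute terms T_C = 290.75 K and T_H = 332.15 K, so ΔT = 41.40 K.
COP_Carnot = T_H/ΔT = 332.15/41.40 = 8.023.
Resistance heating needs Ẇ_res = Q̇_H = 2490000 Btu/h; the reversible heat pump needs only Ẇ_hp = Q̇_H/COP = 310400 Btu/h.
Saving = 2490000 − 310400 = 2180000 Btu/h.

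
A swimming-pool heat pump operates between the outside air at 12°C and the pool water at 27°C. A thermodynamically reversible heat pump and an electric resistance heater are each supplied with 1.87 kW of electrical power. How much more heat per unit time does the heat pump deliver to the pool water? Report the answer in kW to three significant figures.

35.5 kW

In absolute terms T_C = 285.15 K and T_H = 300.15 K, so ΔT = 15.00 K.
COP_Carnot = T_H/ΔT = 300.15/15.00 = 20.01.
The heat pump delivers Q̇_H = COP × Ẇ = 37.42 kW; the resistance heater delivers Ẇ = 1.870 kW.
Extra = (COP − 1)·Ẇ = 35.55 kW.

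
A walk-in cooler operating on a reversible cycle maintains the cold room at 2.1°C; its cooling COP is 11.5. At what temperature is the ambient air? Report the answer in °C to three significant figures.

26.0 °C

COP_R = T_C/(T_H − T_C) gives T_H − T_C = T_C/COP.
With T_C = 275.25 K, T_H = 275.25 × (1 + 1/11.5) = 299.18 K.
Converting, 299.18 K = 26.03°C.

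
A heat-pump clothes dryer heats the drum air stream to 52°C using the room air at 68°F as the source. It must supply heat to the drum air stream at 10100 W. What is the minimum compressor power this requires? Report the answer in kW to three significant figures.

0.994 kW

In absolute terms T_C = 293.15 K and T_H = 325.15 K, so ΔT = 32.00 K.
COP_Carnot = T_H/ΔT = 325.15/32.00 = 10.16.
Ẇ_min = Q̇/COP_Carnot = 10100/10.16 = 994.0 W = 0.9940 kW.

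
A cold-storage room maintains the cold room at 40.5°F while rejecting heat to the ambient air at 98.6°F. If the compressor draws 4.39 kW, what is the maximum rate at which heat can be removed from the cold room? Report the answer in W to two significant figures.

38000 W

In absolute terms T_C = 277.87 K and T_H = 310.15 K, so ΔT = 32.28 K.
COP_Carnot = T_C/ΔT = 277.87/32.28 = 8.609.
Q̇_max = COP_Carnot × Ẇ = 8.609 × 4.390 kW = 37.79 kW = 37790 W.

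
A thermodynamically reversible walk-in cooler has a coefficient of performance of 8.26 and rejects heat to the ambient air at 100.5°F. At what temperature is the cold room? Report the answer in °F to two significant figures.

For a Carnot refrigerator COP_R = T_C/(T_H − T_C), so T_C = COP·T_H/(1 + COP).
With T_H = 311.21 K, T_C = 8.26 × 311.21/9.260 = 277.60 K.
Converting, 277.60 K = 40.01°F.

40 °F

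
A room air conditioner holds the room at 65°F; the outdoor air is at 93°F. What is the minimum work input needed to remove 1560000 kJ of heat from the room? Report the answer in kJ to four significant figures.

83250 kJ

In absolute terms T_C = 291.48 K and T_H = 307.04 K, so ΔT = 15.56 K.
The reversible limit is COP_R = T_C/ΔT = 18.74, so W_min = Q_C/COP = Q_C·ΔT/T_C.
W_min = 1560000 × 15.56/291.48 = 83250 kJ.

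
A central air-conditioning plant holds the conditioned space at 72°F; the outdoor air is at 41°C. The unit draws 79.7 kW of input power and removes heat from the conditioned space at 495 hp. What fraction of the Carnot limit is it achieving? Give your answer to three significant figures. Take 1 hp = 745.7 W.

Converting, Q̇_C = 495.0 hp = 369.1 kW, so COP_actual = Q̇_C/Ẇ = 369.1/79.70 = 4.631.
In absolute terms T_C = 295.37 K and T_H = 314.15 K, so ΔT = 18.78 K.
COP_Carnot = T_C/ΔT = 295.37/18.78 = 15.73.
η_II = COP_actual/COP_Carnot = 4.631/15.73 = 0.2944.

0.294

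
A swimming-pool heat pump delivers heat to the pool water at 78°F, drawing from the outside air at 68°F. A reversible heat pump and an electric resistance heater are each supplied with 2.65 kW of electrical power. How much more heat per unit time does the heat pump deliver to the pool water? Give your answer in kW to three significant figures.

140 kW

In absolute terms T_C = 293.15 K and T_H = 298.71 K, so ΔT = 5.556 K.
COP_Carnot = T_H/ΔT = 298.71/5.556 = 53.77.
The heat pump delivers Q̇_H = COP × Ẇ = 142.5 kW; the resistance heater delivers Ẇ = 2.650 kW.
Extra = (COP − 1)·Ẇ = 139.8 kW.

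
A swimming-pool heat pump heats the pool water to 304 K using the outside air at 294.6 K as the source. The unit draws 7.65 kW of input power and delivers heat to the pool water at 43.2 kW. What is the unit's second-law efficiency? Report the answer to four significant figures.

0.1746

COP_actual = Q̇_H/Ẇ = 43.20/7.650 = 5.647.
The reservoir spacing is ΔT = 304 − 294.6 = 9.400 K.
COP_Carnot = T_H/ΔT = 304.00/9.400 = 32.34.
η_II = COP_actual/COP_Carnot = 5.647/32.34 = 0.1746.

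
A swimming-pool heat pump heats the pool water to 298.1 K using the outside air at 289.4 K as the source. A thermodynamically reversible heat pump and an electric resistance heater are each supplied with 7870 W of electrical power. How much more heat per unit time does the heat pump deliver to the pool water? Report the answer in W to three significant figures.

262000 W

The reservoir spacing is ΔT = 298.1 − 289.4 = 8.700 K.
COP_Carnot = T_H/ΔT = 298.10/8.700 = 34.26.
The heat pump delivers Q̇_H = COP × Ẇ = 269700 W; the resistance heater delivers Ẇ = 7870 W.
Extra = (COP − 1)·Ẇ = 261800 W.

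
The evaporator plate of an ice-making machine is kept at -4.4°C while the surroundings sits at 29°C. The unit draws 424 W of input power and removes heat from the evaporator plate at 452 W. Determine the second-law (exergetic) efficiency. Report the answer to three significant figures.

COP_actual = Q̇_C/Ẇ = 452.0/424.0 = 1.066.
In absolute terms T_C = 268.75 K and T_H = 302.15 K, so ΔT = 33.40 K.
COP_Carnot = T_C/ΔT = 268.75/33.40 = 8.046.
η_II = COP_actual/COP_Carnot = 1.066/8.046 = 0.1325.

0.132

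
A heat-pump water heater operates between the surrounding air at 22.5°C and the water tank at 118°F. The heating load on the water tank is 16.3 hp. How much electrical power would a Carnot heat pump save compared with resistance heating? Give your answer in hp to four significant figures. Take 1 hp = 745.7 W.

15.02 hp

In absolute terms T_C = 295.65 K and T_H = 320.93 K, so ΔT = 25.28 K.
COP_Carnot = T_H/ΔT = 320.93/25.28 = 12.70.
Resistance heating needs Ẇ_res = Q̇_H = 16.30 hp; the reversible heat pump needs only Ẇ_hp = Q̇_H/COP = 1.284 hp.
Saving = 16.30 − 1.284 = 15.02 hp.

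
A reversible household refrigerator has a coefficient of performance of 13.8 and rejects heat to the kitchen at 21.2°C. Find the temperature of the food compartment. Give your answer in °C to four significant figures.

For a Carnot refrigerator COP_R = T_C/(T_H − T_C), so T_C = COP·T_H/(1 + COP).
With T_H = 294.35 K, T_C = 13.8 × 294.35/14.80 = 274.46 K.
Converting, 274.46 K = 1.31°C.

1.311 °C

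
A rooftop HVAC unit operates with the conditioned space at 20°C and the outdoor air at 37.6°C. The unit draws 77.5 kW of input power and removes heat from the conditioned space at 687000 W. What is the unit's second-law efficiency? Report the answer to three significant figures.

0.532

Converting, Q̇_C = 687000 W = 687.0 kW, so COP_actual = Q̇_C/Ẇ = 687.0/77.50 = 8.865.
In absolute terms T_C = 293.15 K and T_H = 310.75 K, so ΔT = 17.60 K.
COP_Carnot = T_C/ΔT = 293.15/17.60 = 16.66.
η_II = COP_actual/COP_Carnot = 8.865/16.66 = 0.5322.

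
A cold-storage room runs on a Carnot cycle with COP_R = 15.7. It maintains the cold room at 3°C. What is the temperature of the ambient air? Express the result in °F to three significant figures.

69.1 °F

COP_R = T_C/(T_H − T_C) gives T_H − T_C = T_C/COP.
With T_C = 276.15 K, T_H = 276.15 × (1 + 1/15.7) = 293.74 K.
Converting, 293.74 K = 69.06°F.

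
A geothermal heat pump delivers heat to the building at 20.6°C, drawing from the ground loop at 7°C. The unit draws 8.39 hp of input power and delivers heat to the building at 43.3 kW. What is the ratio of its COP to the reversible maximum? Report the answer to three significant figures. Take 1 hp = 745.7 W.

0.320

Converting, Q̇_H = 43.30 kW = 58.07 hp, so COP_actual = Q̇_H/Ẇ = 58.07/8.390 = 6.921.
In absolute terms T_C = 280.15 K and T_H = 293.75 K, so ΔT = 13.60 K.
COP_Carnot = T_H/ΔT = 293.75/13.60 = 21.60.
η_II = COP_actual/COP_Carnot = 6.921/21.60 = 0.3204.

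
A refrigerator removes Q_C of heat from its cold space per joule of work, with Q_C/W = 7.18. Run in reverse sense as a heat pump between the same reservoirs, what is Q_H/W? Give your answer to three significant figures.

The first law on one cycle gives Q_H = Q_C + W, so Q_H/W = Q_C/W + 1.
COP_HP = COP_R + 1 = 7.18 + 1 = 8.18.

8.18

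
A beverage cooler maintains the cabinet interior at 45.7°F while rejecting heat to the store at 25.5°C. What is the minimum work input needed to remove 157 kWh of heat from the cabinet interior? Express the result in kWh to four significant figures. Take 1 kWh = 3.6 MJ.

In absolute terms T_C = 280.76 K and T_H = 298.65 K, so ΔT = 17.89 K.
The reversible limit is COP_R = T_C/ΔT = 15.69, so W_min = Q_C/COP = Q_C·ΔT/T_C.
W_min = 157.0 × 17.89/280.76 = 10.00 kWh.

10.00 kWh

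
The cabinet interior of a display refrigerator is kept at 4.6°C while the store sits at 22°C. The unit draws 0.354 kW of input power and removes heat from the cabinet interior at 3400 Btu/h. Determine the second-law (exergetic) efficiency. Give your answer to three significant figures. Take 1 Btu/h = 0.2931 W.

Converting, Q̇_C = 3400 Btu/h = 0.9965 kW, so COP_actual = Q̇_C/Ẇ = 0.9965/0.3540 = 2.815.
In absolute terms T_C = 277.75 K and T_H = 295.15 K, so ΔT = 17.40 K.
COP_Carnot = T_C/ΔT = 277.75/17.40 = 15.96.
η_II = COP_actual/COP_Carnot = 2.815/15.96 = 0.1764.

0.176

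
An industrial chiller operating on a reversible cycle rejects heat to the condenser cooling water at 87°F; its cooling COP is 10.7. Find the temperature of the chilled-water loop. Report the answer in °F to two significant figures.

40 °F

For a Carnot refrigerator COP_R = T_C/(T_H − T_C), so T_C = COP·T_H/(1 + COP).
With T_H = 303.71 K, T_C = 10.7 × 303.71/11.70 = 277.75 K.
Converting, 277.75 K = 40.28°F.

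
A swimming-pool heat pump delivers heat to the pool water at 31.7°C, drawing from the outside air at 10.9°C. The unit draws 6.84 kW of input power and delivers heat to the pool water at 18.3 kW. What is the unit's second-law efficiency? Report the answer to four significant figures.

COP_actual = Q̇_H/Ẇ = 18.30/6.840 = 2.675.
In absolute terms T_C = 284.05 K and T_H = 304.85 K, so ΔT = 20.80 K.
COP_Carnot = T_H/ΔT = 304.85/20.80 = 14.66.
η_II = COP_actual/COP_Carnot = 2.675/14.66 = 0.1825.

0.1825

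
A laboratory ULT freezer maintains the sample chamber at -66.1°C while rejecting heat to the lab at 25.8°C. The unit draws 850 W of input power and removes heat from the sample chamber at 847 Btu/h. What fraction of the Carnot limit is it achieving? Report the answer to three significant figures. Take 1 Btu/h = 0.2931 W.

0.130

Converting, Q̇_C = 847.0 Btu/h = 248.3 W, so COP_actual = Q̇_C/Ẇ = 248.3/850.0 = 0.2921.
In absolute terms T_C = 207.05 K and T_H = 298.95 K, so ΔT = 91.90 K.
COP_Carnot = T_C/ΔT = 207.05/91.90 = 2.253.
η_II = COP_actual/COP_Carnot = 0.2921/2.253 = 0.1296.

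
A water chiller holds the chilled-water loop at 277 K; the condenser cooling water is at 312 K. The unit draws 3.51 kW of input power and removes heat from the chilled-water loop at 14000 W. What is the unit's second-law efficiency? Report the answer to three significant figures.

Converting, Q̇_C = 14000 W = 14.00 kW, so COP_actual = Q̇_C/Ẇ = 14.00/3.510 = 3.989.
The reservoir spacing is ΔT = 312 − 277 = 35.00 K.
COP_Carnot = T_C/ΔT = 277.00/35.00 = 7.914.
η_II = COP_actual/COP_Carnot = 3.989/7.914 = 0.5040.

0.504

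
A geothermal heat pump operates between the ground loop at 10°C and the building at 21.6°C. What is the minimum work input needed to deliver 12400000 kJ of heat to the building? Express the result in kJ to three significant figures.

In absolute terms T_C = 283.15 K and T_H = 294.75 K, so ΔT = 11.60 K.
The reversible limit is COP_HP = T_H/ΔT = 25.41, so W_min = Q_H/COP = Q_H·ΔT/T_H.
W_min = 12400000 × 11.60/294.75 = 488000 kJ.

488000 kJ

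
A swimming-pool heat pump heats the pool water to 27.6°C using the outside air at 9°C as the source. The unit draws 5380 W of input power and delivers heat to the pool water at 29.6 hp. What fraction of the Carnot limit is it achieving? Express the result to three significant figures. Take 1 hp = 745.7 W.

0.254

Converting, Q̇_H = 29.60 hp = 22070 W, so COP_actual = Q̇_H/Ẇ = 22070/5380 = 4.103.
In absolute terms T_C = 282.15 K and T_H = 300.75 K, so ΔT = 18.60 K.
COP_Carnot = T_H/ΔT = 300.75/18.60 = 16.17.
η_II = COP_actual/COP_Carnot = 4.103/16.17 = 0.2537.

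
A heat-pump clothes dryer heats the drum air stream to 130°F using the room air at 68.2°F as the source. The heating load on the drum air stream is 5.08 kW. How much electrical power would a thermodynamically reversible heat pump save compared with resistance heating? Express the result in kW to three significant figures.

4.55 kW

In absolute terms T_C = 293.26 K and T_H = 327.59 K, so ΔT = 34.33 K.
COP_Carnot = T_H/ΔT = 327.59/34.33 = 9.542.
Resistance heating needs Ẇ_res = Q̇_H = 5.080 kW; the reversible heat pump needs only Ẇ_hp = Q̇_H/COP = 0.5324 kW.
Saving = 5.080 − 0.5324 = 4.548 kW.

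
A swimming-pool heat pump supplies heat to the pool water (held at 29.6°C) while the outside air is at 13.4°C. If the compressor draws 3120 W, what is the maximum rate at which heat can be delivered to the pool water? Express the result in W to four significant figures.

58310 W

In absolute terms T_C = 286.55 K and T_H = 302.75 K, so ΔT = 16.20 K.
COP_Carnot = T_H/ΔT = 302.75/16.20 = 18.69.
Q̇_max = COP_Carnot × Ẇ = 18.69 × 3120 W = 58310 W.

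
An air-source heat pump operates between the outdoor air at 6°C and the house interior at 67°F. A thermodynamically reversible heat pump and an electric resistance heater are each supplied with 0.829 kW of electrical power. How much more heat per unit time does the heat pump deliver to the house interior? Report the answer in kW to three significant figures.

In absolute terms T_C = 279.15 K and T_H = 292.59 K, so ΔT = 13.44 K.
COP_Carnot = T_H/ΔT = 292.59/13.44 = 21.76.
The heat pump delivers Q̇_H = COP × Ẇ = 18.04 kW; the resistance heater delivers Ẇ = 0.8290 kW.
Extra = (COP − 1)·Ẇ = 17.21 kW.

17.2 kW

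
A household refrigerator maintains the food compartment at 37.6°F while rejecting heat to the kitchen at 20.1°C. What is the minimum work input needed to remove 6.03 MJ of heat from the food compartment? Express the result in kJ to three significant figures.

371 kJ

In absolute terms T_C = 276.26 K and T_H = 293.25 K, so ΔT = 16.99 K.
The reversible limit is COP_R = T_C/ΔT = 16.26, so W_min = Q_C/COP = Q_C·ΔT/T_C.
W_min = 6.030 × 16.99/276.26 = 0.3708 MJ = 370.8 kJ.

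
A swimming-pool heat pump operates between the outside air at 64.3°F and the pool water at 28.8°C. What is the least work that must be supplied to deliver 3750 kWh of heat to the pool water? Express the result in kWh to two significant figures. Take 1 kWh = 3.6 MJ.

130 kWh

In absolute terms T_C = 291.09 K and T_H = 301.95 K, so ΔT = 10.86 K.
The reversible limit is COP_HP = T_H/ΔT = 27.82, so W_min = Q_H/COP = Q_H·ΔT/T_H.
W_min = 3750 × 10.86/301.95 = 134.8 kWh.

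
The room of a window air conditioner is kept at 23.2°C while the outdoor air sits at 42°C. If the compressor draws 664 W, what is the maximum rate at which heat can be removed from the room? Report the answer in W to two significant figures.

10000 W

In absolute terms T_C = 296.35 K and T_H = 315.15 K, so ΔT = 18.80 K.
COP_Carnot = T_C/ΔT = 296.35/18.80 = 15.76.
Q̇_max = COP_Carnot × Ẇ = 15.76 × 664.0 W = 10470 W.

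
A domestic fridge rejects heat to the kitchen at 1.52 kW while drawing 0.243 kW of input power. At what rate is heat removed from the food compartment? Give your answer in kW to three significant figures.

1.28 kW

For a cyclic device the first law requires Q̇_H = Q̇_C + Ẇ.
Q̇_C = Q̇_H − Ẇ = 1.277 kW.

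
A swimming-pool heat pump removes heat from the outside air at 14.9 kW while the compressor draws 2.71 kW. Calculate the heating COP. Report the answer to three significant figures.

6.50

The first law gives Q̇_H = Q̇_C + Ẇ, so the three rates are Q̇_C = 14.90, Q̇_H = 17.61, Ẇ = 2.710 kW.
COP_HP = Q̇_H/Ẇ = 17.61/2.710 = 6.498.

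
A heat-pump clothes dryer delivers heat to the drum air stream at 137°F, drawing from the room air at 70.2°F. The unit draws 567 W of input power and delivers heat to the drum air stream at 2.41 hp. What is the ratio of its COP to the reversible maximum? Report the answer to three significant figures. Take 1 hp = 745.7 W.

0.355

Converting, Q̇_H = 2.410 hp = 1797 W, so COP_actual = Q̇_H/Ẇ = 1797/567.0 = 3.170.
In absolute terms T_C = 294.37 K and T_H = 331.48 K, so ΔT = 37.11 K.
COP_Carnot = T_H/ΔT = 331.48/37.11 = 8.932.
η_II = COP_actual/COP_Carnot = 3.170/8.932 = 0.3548.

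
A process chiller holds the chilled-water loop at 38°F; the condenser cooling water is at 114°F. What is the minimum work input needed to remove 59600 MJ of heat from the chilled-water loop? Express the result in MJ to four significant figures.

9102 MJ

In absolute terms T_C = 276.48 K and T_H = 318.71 K, so ΔT = 42.22 K.
The reversible limit is COP_R = T_C/ΔT = 6.548, so W_min = Q_C/COP = Q_C·ΔT/T_C.
W_min = 59600 × 42.22/276.48 = 9102 MJ.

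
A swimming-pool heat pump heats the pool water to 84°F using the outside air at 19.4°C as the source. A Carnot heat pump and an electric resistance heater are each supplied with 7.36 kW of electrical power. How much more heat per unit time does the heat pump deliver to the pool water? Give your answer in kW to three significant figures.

227 kW

In absolute terms T_C = 292.55 K and T_H = 302.04 K, so ΔT = 9.489 K.
COP_Carnot = T_H/ΔT = 302.04/9.489 = 31.83.
The heat pump delivers Q̇_H = COP × Ẇ = 234.3 kW; the resistance heater delivers Ẇ = 7.360 kW.
Extra = (COP − 1)·Ẇ = 226.9 kW.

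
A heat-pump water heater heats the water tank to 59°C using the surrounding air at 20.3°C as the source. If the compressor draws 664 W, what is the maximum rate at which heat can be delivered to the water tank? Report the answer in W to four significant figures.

In absolute terms T_C = 293.45 K and T_H = 332.15 K, so ΔT = 38.70 K.
COP_Carnot = T_H/ΔT = 332.15/38.70 = 8.583.
Q̇_max = COP_Carnot × Ẇ = 8.583 × 664.0 W = 5699 W.

5699 W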